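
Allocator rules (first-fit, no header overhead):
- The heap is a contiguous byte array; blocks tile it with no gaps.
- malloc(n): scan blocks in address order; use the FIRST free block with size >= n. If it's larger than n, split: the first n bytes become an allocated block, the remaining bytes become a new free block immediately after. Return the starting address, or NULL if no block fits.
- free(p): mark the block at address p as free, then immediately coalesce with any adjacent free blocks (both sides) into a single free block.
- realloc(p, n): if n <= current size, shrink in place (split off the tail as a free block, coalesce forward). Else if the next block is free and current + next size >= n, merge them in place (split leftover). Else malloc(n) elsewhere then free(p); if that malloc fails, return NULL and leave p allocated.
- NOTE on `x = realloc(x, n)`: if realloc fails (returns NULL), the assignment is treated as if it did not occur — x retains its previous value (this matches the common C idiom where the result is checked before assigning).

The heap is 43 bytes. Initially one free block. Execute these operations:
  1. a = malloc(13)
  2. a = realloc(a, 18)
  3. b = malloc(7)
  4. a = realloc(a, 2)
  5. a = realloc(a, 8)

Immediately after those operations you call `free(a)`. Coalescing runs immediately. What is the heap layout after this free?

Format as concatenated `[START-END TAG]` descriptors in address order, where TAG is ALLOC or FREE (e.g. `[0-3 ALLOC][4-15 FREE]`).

Op 1: a = malloc(13) -> a = 0; heap: [0-12 ALLOC][13-42 FREE]
Op 2: a = realloc(a, 18) -> a = 0; heap: [0-17 ALLOC][18-42 FREE]
Op 3: b = malloc(7) -> b = 18; heap: [0-17 ALLOC][18-24 ALLOC][25-42 FREE]
Op 4: a = realloc(a, 2) -> a = 0; heap: [0-1 ALLOC][2-17 FREE][18-24 ALLOC][25-42 FREE]
Op 5: a = realloc(a, 8) -> a = 0; heap: [0-7 ALLOC][8-17 FREE][18-24 ALLOC][25-42 FREE]
free(a): a = 0 -> block [0-7 ALLOC]; mark free, coalesce with adjacent free neighbors -> [0-17 FREE][18-24 ALLOC][25-42 FREE]

Answer: [0-17 FREE][18-24 ALLOC][25-42 FREE]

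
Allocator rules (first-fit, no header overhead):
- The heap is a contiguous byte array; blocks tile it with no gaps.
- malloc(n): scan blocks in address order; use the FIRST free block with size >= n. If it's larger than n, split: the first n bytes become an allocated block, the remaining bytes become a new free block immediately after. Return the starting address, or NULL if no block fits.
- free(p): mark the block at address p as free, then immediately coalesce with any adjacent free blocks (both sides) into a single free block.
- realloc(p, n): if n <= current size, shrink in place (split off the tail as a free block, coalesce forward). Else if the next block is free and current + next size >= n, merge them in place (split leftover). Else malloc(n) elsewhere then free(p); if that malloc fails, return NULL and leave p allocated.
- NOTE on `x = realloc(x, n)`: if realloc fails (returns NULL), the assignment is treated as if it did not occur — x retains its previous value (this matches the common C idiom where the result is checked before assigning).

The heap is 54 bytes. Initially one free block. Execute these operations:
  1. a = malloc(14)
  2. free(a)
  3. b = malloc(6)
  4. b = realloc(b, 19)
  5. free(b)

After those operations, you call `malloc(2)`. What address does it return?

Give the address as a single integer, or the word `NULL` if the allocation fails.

Answer: 0

Derivation:
Op 1: a = malloc(14) -> a = 0; heap: [0-13 ALLOC][14-53 FREE]
Op 2: free(a) -> (freed a); heap: [0-53 FREE]
Op 3: b = malloc(6) -> b = 0; heap: [0-5 ALLOC][6-53 FREE]
Op 4: b = realloc(b, 19) -> b = 0; heap: [0-18 ALLOC][19-53 FREE]
Op 5: free(b) -> (freed b); heap: [0-53 FREE]
malloc(2): first-fit scan over [0-53 FREE] -> 0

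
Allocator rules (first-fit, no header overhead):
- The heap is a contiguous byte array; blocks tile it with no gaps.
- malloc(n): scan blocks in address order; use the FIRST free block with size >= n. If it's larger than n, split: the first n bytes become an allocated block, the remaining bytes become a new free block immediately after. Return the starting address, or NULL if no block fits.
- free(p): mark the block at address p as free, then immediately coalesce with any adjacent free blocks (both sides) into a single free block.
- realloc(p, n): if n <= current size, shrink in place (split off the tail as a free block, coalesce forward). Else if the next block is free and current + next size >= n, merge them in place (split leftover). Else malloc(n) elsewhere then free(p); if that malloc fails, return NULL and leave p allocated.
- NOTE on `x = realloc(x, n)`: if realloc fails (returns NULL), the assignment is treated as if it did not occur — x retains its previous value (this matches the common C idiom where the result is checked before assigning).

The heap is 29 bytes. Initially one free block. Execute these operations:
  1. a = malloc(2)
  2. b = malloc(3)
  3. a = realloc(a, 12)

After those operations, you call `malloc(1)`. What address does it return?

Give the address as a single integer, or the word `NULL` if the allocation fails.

Op 1: a = malloc(2) -> a = 0; heap: [0-1 ALLOC][2-28 FREE]
Op 2: b = malloc(3) -> b = 2; heap: [0-1 ALLOC][2-4 ALLOC][5-28 FREE]
Op 3: a = realloc(a, 12) -> a = 5; heap: [0-1 FREE][2-4 ALLOC][5-16 ALLOC][17-28 FREE]
malloc(1): first-fit scan over [0-1 FREE][2-4 ALLOC][5-16 ALLOC][17-28 FREE] -> 0

Answer: 0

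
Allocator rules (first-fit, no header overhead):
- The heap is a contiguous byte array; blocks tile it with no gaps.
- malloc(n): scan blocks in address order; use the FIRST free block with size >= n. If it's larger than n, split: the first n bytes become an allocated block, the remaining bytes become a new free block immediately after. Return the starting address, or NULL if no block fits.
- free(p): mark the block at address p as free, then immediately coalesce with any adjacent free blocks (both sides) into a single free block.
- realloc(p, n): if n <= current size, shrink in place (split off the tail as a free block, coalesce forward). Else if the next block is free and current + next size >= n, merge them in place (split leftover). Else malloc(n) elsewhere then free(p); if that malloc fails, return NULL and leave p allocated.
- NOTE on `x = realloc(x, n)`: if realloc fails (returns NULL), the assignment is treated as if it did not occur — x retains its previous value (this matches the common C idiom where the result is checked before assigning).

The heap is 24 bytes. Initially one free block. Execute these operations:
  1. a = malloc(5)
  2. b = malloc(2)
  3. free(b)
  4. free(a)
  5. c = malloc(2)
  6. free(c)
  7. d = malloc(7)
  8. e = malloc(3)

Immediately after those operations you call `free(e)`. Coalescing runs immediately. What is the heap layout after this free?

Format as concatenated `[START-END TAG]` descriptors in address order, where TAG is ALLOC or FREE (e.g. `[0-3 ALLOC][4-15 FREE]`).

Op 1: a = malloc(5) -> a = 0; heap: [0-4 ALLOC][5-23 FREE]
Op 2: b = malloc(2) -> b = 5; heap: [0-4 ALLOC][5-6 ALLOC][7-23 FREE]
Op 3: free(b) -> (freed b); heap: [0-4 ALLOC][5-23 FREE]
Op 4: free(a) -> (freed a); heap: [0-23 FREE]
Op 5: c = malloc(2) -> c = 0; heap: [0-1 ALLOC][2-23 FREE]
Op 6: free(c) -> (freed c); heap: [0-23 FREE]
Op 7: d = malloc(7) -> d = 0; heap: [0-6 ALLOC][7-23 FREE]
Op 8: e = malloc(3) -> e = 7; heap: [0-6 ALLOC][7-9 ALLOC][10-23 FREE]
free(e): e = 7 -> block [7-9 ALLOC]; mark free, coalesce with adjacent free neighbors -> [0-6 ALLOC][7-23 FREE]

Answer: [0-6 ALLOC][7-23 FREE]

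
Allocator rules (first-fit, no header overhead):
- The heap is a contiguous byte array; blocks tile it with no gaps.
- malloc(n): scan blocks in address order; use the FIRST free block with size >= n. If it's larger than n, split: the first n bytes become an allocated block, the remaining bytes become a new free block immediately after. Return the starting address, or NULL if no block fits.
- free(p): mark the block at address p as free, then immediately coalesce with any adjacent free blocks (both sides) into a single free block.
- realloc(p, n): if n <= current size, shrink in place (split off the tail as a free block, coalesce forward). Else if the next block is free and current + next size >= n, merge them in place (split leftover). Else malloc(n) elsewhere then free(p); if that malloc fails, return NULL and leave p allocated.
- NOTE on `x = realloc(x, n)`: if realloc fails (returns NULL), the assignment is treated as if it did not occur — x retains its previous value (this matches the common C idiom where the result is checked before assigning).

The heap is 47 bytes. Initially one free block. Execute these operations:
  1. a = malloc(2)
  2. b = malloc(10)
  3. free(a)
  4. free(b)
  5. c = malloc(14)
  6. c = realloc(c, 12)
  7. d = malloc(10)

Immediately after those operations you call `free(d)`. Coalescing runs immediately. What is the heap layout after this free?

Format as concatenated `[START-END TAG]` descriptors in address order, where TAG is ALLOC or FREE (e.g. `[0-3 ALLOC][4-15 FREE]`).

Op 1: a = malloc(2) -> a = 0; heap: [0-1 ALLOC][2-46 FREE]
Op 2: b = malloc(10) -> b = 2; heap: [0-1 ALLOC][2-11 ALLOC][12-46 FREE]
Op 3: free(a) -> (freed a); heap: [0-1 FREE][2-11 ALLOC][12-46 FREE]
Op 4: free(b) -> (freed b); heap: [0-46 FREE]
Op 5: c = malloc(14) -> c = 0; heap: [0-13 ALLOC][14-46 FREE]
Op 6: c = realloc(c, 12) -> c = 0; heap: [0-11 ALLOC][12-46 FREE]
Op 7: d = malloc(10) -> d = 12; heap: [0-11 ALLOC][12-21 ALLOC][22-46 FREE]
free(d): d = 12 -> block [12-21 ALLOC]; mark free, coalesce with adjacent free neighbors -> [0-11 ALLOC][12-46 FREE]

Answer: [0-11 ALLOC][12-46 FREE]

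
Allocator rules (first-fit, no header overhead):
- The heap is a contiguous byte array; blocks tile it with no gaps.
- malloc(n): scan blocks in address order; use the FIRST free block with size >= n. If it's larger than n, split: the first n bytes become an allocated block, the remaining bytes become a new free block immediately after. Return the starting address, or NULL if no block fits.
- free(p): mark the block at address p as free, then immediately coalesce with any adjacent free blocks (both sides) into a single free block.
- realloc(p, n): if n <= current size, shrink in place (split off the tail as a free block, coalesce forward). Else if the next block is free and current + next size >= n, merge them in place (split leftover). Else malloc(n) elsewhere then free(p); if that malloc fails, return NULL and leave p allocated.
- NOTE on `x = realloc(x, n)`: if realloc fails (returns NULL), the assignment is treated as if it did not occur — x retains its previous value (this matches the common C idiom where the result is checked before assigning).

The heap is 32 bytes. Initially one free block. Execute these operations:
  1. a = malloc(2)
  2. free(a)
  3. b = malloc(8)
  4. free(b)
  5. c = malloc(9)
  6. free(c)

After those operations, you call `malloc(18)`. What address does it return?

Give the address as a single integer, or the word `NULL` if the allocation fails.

Op 1: a = malloc(2) -> a = 0; heap: [0-1 ALLOC][2-31 FREE]
Op 2: free(a) -> (freed a); heap: [0-31 FREE]
Op 3: b = malloc(8) -> b = 0; heap: [0-7 ALLOC][8-31 FREE]
Op 4: free(b) -> (freed b); heap: [0-31 FREE]
Op 5: c = malloc(9) -> c = 0; heap: [0-8 ALLOC][9-31 FREE]
Op 6: free(c) -> (freed c); heap: [0-31 FREE]
malloc(18): first-fit scan over [0-31 FREE] -> 0

Answer: 0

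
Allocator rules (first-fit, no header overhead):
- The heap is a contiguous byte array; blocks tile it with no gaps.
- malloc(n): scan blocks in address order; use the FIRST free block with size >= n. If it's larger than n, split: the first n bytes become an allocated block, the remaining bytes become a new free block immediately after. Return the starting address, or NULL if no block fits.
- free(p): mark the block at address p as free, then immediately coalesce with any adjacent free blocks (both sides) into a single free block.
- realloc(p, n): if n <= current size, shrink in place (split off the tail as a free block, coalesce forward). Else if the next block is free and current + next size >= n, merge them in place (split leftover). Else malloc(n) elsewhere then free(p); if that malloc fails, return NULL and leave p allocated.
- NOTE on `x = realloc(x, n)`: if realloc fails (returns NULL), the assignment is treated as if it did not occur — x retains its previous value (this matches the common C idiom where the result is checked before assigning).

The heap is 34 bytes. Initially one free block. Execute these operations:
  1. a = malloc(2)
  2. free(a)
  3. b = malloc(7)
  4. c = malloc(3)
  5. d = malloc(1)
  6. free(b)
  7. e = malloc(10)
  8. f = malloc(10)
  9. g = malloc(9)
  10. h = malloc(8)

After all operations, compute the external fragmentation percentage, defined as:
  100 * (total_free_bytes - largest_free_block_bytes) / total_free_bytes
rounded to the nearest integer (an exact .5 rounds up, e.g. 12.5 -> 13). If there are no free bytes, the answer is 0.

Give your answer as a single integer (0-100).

Answer: 30

Derivation:
Op 1: a = malloc(2) -> a = 0; heap: [0-1 ALLOC][2-33 FREE]
Op 2: free(a) -> (freed a); heap: [0-33 FREE]
Op 3: b = malloc(7) -> b = 0; heap: [0-6 ALLOC][7-33 FREE]
Op 4: c = malloc(3) -> c = 7; heap: [0-6 ALLOC][7-9 ALLOC][10-33 FREE]
Op 5: d = malloc(1) -> d = 10; heap: [0-6 ALLOC][7-9 ALLOC][10-10 ALLOC][11-33 FREE]
Op 6: free(b) -> (freed b); heap: [0-6 FREE][7-9 ALLOC][10-10 ALLOC][11-33 FREE]
Op 7: e = malloc(10) -> e = 11; heap: [0-6 FREE][7-9 ALLOC][10-10 ALLOC][11-20 ALLOC][21-33 FREE]
Op 8: f = malloc(10) -> f = 21; heap: [0-6 FREE][7-9 ALLOC][10-10 ALLOC][11-20 ALLOC][21-30 ALLOC][31-33 FREE]
Op 9: g = malloc(9) -> g = NULL; heap: [0-6 FREE][7-9 ALLOC][10-10 ALLOC][11-20 ALLOC][21-30 ALLOC][31-33 FREE]
Op 10: h = malloc(8) -> h = NULL; heap: [0-6 FREE][7-9 ALLOC][10-10 ALLOC][11-20 ALLOC][21-30 ALLOC][31-33 FREE]
Free blocks: [7 3] total_free=10 largest=7 -> 100*(10-7)/10 = 300/10 = 30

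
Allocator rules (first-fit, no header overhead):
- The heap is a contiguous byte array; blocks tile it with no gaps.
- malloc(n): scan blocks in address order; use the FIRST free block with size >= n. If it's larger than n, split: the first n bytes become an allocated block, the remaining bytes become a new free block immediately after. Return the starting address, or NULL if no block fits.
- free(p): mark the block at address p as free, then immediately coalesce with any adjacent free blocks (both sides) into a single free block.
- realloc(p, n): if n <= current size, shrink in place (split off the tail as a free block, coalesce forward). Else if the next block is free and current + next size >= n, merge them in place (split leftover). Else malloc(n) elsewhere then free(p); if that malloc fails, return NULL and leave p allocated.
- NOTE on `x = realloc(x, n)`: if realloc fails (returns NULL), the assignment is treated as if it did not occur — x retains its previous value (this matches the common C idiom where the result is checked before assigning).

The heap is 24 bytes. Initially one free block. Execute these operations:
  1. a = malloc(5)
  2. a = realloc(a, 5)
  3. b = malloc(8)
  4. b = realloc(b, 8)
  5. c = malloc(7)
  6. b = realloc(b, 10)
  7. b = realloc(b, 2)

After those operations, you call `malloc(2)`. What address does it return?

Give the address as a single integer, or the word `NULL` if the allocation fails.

Op 1: a = malloc(5) -> a = 0; heap: [0-4 ALLOC][5-23 FREE]
Op 2: a = realloc(a, 5) -> a = 0; heap: [0-4 ALLOC][5-23 FREE]
Op 3: b = malloc(8) -> b = 5; heap: [0-4 ALLOC][5-12 ALLOC][13-23 FREE]
Op 4: b = realloc(b, 8) -> b = 5; heap: [0-4 ALLOC][5-12 ALLOC][13-23 FREE]
Op 5: c = malloc(7) -> c = 13; heap: [0-4 ALLOC][5-12 ALLOC][13-19 ALLOC][20-23 FREE]
Op 6: b = realloc(b, 10) -> NULL (b unchanged); heap: [0-4 ALLOC][5-12 ALLOC][13-19 ALLOC][20-23 FREE]
Op 7: b = realloc(b, 2) -> b = 5; heap: [0-4 ALLOC][5-6 ALLOC][7-12 FREE][13-19 ALLOC][20-23 FREE]
malloc(2): first-fit scan over [0-4 ALLOC][5-6 ALLOC][7-12 FREE][13-19 ALLOC][20-23 FREE] -> 7

Answer: 7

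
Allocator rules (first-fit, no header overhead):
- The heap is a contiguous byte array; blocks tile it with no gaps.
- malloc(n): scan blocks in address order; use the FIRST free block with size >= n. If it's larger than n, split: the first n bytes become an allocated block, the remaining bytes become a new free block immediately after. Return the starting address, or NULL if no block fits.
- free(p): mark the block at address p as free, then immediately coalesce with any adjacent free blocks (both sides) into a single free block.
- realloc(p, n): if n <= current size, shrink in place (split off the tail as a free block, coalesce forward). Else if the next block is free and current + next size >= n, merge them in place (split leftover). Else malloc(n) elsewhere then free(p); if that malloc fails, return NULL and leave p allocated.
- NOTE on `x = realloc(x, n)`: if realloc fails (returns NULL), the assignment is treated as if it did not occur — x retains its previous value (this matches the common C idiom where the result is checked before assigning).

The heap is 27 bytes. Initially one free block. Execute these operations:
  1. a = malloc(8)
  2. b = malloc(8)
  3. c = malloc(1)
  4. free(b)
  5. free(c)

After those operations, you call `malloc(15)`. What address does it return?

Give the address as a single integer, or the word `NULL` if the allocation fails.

Answer: 8

Derivation:
Op 1: a = malloc(8) -> a = 0; heap: [0-7 ALLOC][8-26 FREE]
Op 2: b = malloc(8) -> b = 8; heap: [0-7 ALLOC][8-15 ALLOC][16-26 FREE]
Op 3: c = malloc(1) -> c = 16; heap: [0-7 ALLOC][8-15 ALLOC][16-16 ALLOC][17-26 FREE]
Op 4: free(b) -> (freed b); heap: [0-7 ALLOC][8-15 FREE][16-16 ALLOC][17-26 FREE]
Op 5: free(c) -> (freed c); heap: [0-7 ALLOC][8-26 FREE]
malloc(15): first-fit scan over [0-7 ALLOC][8-26 FREE] -> 8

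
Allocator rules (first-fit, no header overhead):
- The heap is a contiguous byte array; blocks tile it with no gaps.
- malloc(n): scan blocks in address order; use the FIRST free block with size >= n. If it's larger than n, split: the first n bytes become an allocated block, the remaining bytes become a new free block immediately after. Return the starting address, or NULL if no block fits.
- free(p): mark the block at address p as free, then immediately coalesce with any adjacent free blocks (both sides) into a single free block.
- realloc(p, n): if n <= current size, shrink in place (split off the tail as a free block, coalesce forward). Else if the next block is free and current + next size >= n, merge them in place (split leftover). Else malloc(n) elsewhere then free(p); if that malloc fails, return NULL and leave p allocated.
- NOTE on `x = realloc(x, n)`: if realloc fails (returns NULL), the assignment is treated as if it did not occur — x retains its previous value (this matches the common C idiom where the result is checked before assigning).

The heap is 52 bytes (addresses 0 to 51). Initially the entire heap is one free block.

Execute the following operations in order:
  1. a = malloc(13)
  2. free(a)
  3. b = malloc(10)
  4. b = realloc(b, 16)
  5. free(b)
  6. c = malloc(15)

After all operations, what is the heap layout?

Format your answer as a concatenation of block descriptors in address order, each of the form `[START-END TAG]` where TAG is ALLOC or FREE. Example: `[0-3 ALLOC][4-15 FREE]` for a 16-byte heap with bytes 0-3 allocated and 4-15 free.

Answer: [0-14 ALLOC][15-51 FREE]

Derivation:
Op 1: a = malloc(13) -> a = 0; heap: [0-12 ALLOC][13-51 FREE]
Op 2: free(a) -> (freed a); heap: [0-51 FREE]
Op 3: b = malloc(10) -> b = 0; heap: [0-9 ALLOC][10-51 FREE]
Op 4: b = realloc(b, 16) -> b = 0; heap: [0-15 ALLOC][16-51 FREE]
Op 5: free(b) -> (freed b); heap: [0-51 FREE]
Op 6: c = malloc(15) -> c = 0; heap: [0-14 ALLOC][15-51 FREE]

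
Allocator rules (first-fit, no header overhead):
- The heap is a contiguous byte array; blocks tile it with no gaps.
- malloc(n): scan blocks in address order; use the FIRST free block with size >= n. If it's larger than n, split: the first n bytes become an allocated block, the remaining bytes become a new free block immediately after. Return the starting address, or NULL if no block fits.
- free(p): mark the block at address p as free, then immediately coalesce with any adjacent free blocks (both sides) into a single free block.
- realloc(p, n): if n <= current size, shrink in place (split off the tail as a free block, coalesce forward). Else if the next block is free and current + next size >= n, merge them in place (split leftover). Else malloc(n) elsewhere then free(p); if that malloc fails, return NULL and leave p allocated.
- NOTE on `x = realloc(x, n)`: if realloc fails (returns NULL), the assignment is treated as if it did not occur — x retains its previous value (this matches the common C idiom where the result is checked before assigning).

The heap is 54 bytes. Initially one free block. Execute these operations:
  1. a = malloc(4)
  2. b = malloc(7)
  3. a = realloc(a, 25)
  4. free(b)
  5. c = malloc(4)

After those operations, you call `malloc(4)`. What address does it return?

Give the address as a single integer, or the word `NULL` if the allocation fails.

Answer: 4

Derivation:
Op 1: a = malloc(4) -> a = 0; heap: [0-3 ALLOC][4-53 FREE]
Op 2: b = malloc(7) -> b = 4; heap: [0-3 ALLOC][4-10 ALLOC][11-53 FREE]
Op 3: a = realloc(a, 25) -> a = 11; heap: [0-3 FREE][4-10 ALLOC][11-35 ALLOC][36-53 FREE]
Op 4: free(b) -> (freed b); heap: [0-10 FREE][11-35 ALLOC][36-53 FREE]
Op 5: c = malloc(4) -> c = 0; heap: [0-3 ALLOC][4-10 FREE][11-35 ALLOC][36-53 FREE]
malloc(4): first-fit scan over [0-3 ALLOC][4-10 FREE][11-35 ALLOC][36-53 FREE] -> 4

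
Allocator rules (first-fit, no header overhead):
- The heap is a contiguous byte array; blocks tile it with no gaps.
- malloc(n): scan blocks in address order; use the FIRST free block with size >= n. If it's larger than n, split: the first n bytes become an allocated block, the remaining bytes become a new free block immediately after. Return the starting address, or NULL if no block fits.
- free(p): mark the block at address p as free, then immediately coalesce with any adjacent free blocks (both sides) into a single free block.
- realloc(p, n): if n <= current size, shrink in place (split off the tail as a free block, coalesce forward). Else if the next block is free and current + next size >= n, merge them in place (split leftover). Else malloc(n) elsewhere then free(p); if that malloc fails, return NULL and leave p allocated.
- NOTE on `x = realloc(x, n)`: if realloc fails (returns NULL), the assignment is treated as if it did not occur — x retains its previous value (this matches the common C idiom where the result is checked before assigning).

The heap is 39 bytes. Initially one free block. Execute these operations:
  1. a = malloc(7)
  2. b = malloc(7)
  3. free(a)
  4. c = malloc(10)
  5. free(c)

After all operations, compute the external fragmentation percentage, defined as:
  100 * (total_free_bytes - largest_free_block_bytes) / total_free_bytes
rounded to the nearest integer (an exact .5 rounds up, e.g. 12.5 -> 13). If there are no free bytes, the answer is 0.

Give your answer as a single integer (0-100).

Answer: 22

Derivation:
Op 1: a = malloc(7) -> a = 0; heap: [0-6 ALLOC][7-38 FREE]
Op 2: b = malloc(7) -> b = 7; heap: [0-6 ALLOC][7-13 ALLOC][14-38 FREE]
Op 3: free(a) -> (freed a); heap: [0-6 FREE][7-13 ALLOC][14-38 FREE]
Op 4: c = malloc(10) -> c = 14; heap: [0-6 FREE][7-13 ALLOC][14-23 ALLOC][24-38 FREE]
Op 5: free(c) -> (freed c); heap: [0-6 FREE][7-13 ALLOC][14-38 FREE]
Free blocks: [7 25] total_free=32 largest=25 -> 100*(32-25)/32 = 700/32 = 21.875 -> rounds to 22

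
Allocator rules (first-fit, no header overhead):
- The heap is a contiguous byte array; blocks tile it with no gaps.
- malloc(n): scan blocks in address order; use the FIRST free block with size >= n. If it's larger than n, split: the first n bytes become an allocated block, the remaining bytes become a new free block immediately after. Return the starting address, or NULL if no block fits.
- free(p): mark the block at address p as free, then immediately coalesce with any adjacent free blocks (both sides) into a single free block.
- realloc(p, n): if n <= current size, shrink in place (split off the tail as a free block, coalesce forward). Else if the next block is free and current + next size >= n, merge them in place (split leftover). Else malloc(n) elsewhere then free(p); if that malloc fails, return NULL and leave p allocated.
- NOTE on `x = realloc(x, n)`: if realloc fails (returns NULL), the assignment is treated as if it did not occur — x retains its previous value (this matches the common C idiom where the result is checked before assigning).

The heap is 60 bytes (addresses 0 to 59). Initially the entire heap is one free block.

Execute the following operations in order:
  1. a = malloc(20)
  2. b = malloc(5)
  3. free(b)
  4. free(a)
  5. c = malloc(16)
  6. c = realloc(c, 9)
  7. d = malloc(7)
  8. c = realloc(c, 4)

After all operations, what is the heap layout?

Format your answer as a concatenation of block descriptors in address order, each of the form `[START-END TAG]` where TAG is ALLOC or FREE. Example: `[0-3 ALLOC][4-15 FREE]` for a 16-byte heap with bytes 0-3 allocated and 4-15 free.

Answer: [0-3 ALLOC][4-8 FREE][9-15 ALLOC][16-59 FREE]

Derivation:
Op 1: a = malloc(20) -> a = 0; heap: [0-19 ALLOC][20-59 FREE]
Op 2: b = malloc(5) -> b = 20; heap: [0-19 ALLOC][20-24 ALLOC][25-59 FREE]
Op 3: free(b) -> (freed b); heap: [0-19 ALLOC][20-59 FREE]
Op 4: free(a) -> (freed a); heap: [0-59 FREE]
Op 5: c = malloc(16) -> c = 0; heap: [0-15 ALLOC][16-59 FREE]
Op 6: c = realloc(c, 9) -> c = 0; heap: [0-8 ALLOC][9-59 FREE]
Op 7: d = malloc(7) -> d = 9; heap: [0-8 ALLOC][9-15 ALLOC][16-59 FREE]
Op 8: c = realloc(c, 4) -> c = 0; heap: [0-3 ALLOC][4-8 FREE][9-15 ALLOC][16-59 FREE]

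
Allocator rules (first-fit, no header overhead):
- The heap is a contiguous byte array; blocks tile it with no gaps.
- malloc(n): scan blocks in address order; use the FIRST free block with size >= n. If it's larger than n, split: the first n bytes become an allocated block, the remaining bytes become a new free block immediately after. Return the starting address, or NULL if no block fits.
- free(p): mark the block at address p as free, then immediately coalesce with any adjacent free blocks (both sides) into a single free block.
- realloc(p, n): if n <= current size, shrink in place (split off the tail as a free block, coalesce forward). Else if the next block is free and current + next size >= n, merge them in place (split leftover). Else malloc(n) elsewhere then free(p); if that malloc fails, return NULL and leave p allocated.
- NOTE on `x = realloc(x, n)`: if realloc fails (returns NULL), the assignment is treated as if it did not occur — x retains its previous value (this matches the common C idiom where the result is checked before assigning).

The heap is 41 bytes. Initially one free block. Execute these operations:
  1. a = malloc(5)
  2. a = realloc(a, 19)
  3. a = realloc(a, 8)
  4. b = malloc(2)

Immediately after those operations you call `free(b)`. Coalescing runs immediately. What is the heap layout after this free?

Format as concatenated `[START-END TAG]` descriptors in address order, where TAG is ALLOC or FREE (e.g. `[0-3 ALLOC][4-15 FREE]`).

Answer: [0-7 ALLOC][8-40 FREE]

Derivation:
Op 1: a = malloc(5) -> a = 0; heap: [0-4 ALLOC][5-40 FREE]
Op 2: a = realloc(a, 19) -> a = 0; heap: [0-18 ALLOC][19-40 FREE]
Op 3: a = realloc(a, 8) -> a = 0; heap: [0-7 ALLOC][8-40 FREE]
Op 4: b = malloc(2) -> b = 8; heap: [0-7 ALLOC][8-9 ALLOC][10-40 FREE]
free(b): b = 8 -> block [8-9 ALLOC]; mark free, coalesce with adjacent free neighbors -> [0-7 ALLOC][8-40 FREE]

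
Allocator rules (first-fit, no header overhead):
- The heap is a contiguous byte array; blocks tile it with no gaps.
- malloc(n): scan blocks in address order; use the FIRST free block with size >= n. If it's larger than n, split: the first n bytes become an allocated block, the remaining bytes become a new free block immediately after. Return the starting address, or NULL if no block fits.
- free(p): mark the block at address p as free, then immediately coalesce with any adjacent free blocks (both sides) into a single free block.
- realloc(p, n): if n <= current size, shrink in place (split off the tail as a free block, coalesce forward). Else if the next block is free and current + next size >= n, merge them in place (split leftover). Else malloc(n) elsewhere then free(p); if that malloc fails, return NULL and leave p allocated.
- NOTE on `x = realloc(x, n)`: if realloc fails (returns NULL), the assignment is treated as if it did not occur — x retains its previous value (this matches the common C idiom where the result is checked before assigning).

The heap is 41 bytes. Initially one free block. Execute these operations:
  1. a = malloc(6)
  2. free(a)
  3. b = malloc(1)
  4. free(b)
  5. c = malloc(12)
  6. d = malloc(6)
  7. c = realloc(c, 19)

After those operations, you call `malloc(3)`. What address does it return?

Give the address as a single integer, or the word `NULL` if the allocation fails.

Answer: 0

Derivation:
Op 1: a = malloc(6) -> a = 0; heap: [0-5 ALLOC][6-40 FREE]
Op 2: free(a) -> (freed a); heap: [0-40 FREE]
Op 3: b = malloc(1) -> b = 0; heap: [0-0 ALLOC][1-40 FREE]
Op 4: free(b) -> (freed b); heap: [0-40 FREE]
Op 5: c = malloc(12) -> c = 0; heap: [0-11 ALLOC][12-40 FREE]
Op 6: d = malloc(6) -> d = 12; heap: [0-11 ALLOC][12-17 ALLOC][18-40 FREE]
Op 7: c = realloc(c, 19) -> c = 18; heap: [0-11 FREE][12-17 ALLOC][18-36 ALLOC][37-40 FREE]
malloc(3): first-fit scan over [0-11 FREE][12-17 ALLOC][18-36 ALLOC][37-40 FREE] -> 0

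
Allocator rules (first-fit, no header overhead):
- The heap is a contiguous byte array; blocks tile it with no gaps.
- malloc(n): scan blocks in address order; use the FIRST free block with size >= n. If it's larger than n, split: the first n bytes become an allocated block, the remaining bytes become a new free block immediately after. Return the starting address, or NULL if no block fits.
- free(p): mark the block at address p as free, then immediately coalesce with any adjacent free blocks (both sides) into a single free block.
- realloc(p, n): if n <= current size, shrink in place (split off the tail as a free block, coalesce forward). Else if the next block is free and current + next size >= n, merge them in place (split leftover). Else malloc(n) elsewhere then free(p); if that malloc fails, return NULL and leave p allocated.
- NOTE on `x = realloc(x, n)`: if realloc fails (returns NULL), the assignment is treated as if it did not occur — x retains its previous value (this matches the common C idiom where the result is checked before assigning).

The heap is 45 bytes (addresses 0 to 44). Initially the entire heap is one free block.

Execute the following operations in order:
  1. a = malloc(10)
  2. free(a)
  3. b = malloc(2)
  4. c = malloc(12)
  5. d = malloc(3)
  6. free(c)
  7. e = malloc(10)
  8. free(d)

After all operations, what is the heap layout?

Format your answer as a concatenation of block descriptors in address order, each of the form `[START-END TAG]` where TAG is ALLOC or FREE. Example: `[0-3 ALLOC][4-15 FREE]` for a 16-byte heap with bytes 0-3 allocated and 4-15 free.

Op 1: a = malloc(10) -> a = 0; heap: [0-9 ALLOC][10-44 FREE]
Op 2: free(a) -> (freed a); heap: [0-44 FREE]
Op 3: b = malloc(2) -> b = 0; heap: [0-1 ALLOC][2-44 FREE]
Op 4: c = malloc(12) -> c = 2; heap: [0-1 ALLOC][2-13 ALLOC][14-44 FREE]
Op 5: d = malloc(3) -> d = 14; heap: [0-1 ALLOC][2-13 ALLOC][14-16 ALLOC][17-44 FREE]
Op 6: free(c) -> (freed c); heap: [0-1 ALLOC][2-13 FREE][14-16 ALLOC][17-44 FREE]
Op 7: e = malloc(10) -> e = 2; heap: [0-1 ALLOC][2-11 ALLOC][12-13 FREE][14-16 ALLOC][17-44 FREE]
Op 8: free(d) -> (freed d); heap: [0-1 ALLOC][2-11 ALLOC][12-44 FREE]

Answer: [0-1 ALLOC][2-11 ALLOC][12-44 FREE]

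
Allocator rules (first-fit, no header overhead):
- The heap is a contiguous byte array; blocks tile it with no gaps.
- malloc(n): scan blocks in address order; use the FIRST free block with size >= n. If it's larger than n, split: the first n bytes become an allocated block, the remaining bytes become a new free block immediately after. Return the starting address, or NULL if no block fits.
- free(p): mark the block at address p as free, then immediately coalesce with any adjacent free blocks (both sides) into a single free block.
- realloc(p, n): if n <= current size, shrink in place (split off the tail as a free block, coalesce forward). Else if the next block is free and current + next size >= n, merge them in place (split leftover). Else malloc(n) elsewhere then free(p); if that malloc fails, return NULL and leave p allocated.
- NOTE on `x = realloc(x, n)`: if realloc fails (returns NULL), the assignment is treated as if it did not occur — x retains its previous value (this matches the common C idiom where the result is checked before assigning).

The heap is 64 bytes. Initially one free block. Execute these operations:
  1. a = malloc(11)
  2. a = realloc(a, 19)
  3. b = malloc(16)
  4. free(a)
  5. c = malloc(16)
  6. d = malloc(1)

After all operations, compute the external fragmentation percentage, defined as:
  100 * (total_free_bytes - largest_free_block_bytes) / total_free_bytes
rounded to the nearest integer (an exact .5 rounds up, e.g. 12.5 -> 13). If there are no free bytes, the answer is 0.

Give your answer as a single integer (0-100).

Op 1: a = malloc(11) -> a = 0; heap: [0-10 ALLOC][11-63 FREE]
Op 2: a = realloc(a, 19) -> a = 0; heap: [0-18 ALLOC][19-63 FREE]
Op 3: b = malloc(16) -> b = 19; heap: [0-18 ALLOC][19-34 ALLOC][35-63 FREE]
Op 4: free(a) -> (freed a); heap: [0-18 FREE][19-34 ALLOC][35-63 FREE]
Op 5: c = malloc(16) -> c = 0; heap: [0-15 ALLOC][16-18 FREE][19-34 ALLOC][35-63 FREE]
Op 6: d = malloc(1) -> d = 16; heap: [0-15 ALLOC][16-16 ALLOC][17-18 FREE][19-34 ALLOC][35-63 FREE]
Free blocks: [2 29] total_free=31 largest=29 -> 100*(31-29)/31 = 200/31 ≈ 6.452 -> rounds to 6

Answer: 6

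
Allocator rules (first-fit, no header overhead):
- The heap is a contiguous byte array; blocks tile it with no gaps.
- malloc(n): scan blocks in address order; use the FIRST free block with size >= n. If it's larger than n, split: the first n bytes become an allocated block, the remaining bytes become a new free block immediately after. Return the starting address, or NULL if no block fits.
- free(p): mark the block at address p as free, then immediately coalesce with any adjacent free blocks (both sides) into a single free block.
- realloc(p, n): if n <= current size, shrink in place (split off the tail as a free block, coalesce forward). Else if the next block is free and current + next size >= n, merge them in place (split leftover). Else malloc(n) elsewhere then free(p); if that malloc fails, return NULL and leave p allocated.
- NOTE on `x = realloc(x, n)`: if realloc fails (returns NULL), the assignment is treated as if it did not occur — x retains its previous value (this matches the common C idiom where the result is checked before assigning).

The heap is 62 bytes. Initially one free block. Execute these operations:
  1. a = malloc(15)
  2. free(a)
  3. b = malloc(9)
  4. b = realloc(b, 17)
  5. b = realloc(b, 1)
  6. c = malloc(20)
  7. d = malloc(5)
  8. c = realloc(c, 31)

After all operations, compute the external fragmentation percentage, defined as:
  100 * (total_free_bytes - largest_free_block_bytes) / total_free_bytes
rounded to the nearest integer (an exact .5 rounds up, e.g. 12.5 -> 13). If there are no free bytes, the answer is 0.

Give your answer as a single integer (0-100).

Answer: 20

Derivation:
Op 1: a = malloc(15) -> a = 0; heap: [0-14 ALLOC][15-61 FREE]
Op 2: free(a) -> (freed a); heap: [0-61 FREE]
Op 3: b = malloc(9) -> b = 0; heap: [0-8 ALLOC][9-61 FREE]
Op 4: b = realloc(b, 17) -> b = 0; heap: [0-16 ALLOC][17-61 FREE]
Op 5: b = realloc(b, 1) -> b = 0; heap: [0-0 ALLOC][1-61 FREE]
Op 6: c = malloc(20) -> c = 1; heap: [0-0 ALLOC][1-20 ALLOC][21-61 FREE]
Op 7: d = malloc(5) -> d = 21; heap: [0-0 ALLOC][1-20 ALLOC][21-25 ALLOC][26-61 FREE]
Op 8: c = realloc(c, 31) -> c = 26; heap: [0-0 ALLOC][1-20 FREE][21-25 ALLOC][26-56 ALLOC][57-61 FREE]
Free blocks: [20 5] total_free=25 largest=20 -> 100*(25-20)/25 = 500/25 = 20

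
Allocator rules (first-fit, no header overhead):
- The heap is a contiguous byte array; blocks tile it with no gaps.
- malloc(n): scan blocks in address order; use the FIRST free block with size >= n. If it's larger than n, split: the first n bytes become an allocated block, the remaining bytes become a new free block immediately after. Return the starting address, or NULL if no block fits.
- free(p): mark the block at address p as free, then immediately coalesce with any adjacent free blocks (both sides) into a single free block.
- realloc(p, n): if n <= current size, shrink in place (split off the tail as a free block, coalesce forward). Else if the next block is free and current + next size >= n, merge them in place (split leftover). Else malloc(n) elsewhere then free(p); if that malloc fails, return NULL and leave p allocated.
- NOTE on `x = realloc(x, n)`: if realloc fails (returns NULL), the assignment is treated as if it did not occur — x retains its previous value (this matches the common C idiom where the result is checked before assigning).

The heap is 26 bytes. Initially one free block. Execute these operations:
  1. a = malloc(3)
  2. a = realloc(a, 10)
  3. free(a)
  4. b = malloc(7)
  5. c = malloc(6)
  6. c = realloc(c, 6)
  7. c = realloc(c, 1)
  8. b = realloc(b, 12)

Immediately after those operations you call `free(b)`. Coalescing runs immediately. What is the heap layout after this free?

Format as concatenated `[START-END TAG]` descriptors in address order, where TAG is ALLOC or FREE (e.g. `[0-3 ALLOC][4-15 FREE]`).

Op 1: a = malloc(3) -> a = 0; heap: [0-2 ALLOC][3-25 FREE]
Op 2: a = realloc(a, 10) -> a = 0; heap: [0-9 ALLOC][10-25 FREE]
Op 3: free(a) -> (freed a); heap: [0-25 FREE]
Op 4: b = malloc(7) -> b = 0; heap: [0-6 ALLOC][7-25 FREE]
Op 5: c = malloc(6) -> c = 7; heap: [0-6 ALLOC][7-12 ALLOC][13-25 FREE]
Op 6: c = realloc(c, 6) -> c = 7; heap: [0-6 ALLOC][7-12 ALLOC][13-25 FREE]
Op 7: c = realloc(c, 1) -> c = 7; heap: [0-6 ALLOC][7-7 ALLOC][8-25 FREE]
Op 8: b = realloc(b, 12) -> b = 8; heap: [0-6 FREE][7-7 ALLOC][8-19 ALLOC][20-25 FREE]
free(b): b = 8 -> block [8-19 ALLOC]; mark free, coalesce with adjacent free neighbors -> [0-6 FREE][7-7 ALLOC][8-25 FREE]

Answer: [0-6 FREE][7-7 ALLOC][8-25 FREE]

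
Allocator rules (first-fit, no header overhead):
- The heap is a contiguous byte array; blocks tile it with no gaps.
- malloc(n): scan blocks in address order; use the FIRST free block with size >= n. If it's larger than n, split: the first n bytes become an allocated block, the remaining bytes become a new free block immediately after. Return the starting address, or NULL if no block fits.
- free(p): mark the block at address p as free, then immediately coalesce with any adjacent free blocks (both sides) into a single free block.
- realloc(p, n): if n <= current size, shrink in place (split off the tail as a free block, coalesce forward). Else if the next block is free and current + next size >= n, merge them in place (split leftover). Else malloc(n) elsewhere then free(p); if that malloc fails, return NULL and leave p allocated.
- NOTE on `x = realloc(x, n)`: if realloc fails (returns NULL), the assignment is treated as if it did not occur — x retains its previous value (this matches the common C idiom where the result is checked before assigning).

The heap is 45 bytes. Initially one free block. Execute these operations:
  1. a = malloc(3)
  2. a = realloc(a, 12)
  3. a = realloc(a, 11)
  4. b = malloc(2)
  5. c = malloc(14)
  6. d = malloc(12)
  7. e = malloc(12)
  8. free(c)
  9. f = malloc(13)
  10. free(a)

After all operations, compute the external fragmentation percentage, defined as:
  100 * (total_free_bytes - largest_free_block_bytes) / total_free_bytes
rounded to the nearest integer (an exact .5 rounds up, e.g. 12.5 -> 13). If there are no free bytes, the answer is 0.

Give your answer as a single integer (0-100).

Answer: 39

Derivation:
Op 1: a = malloc(3) -> a = 0; heap: [0-2 ALLOC][3-44 FREE]
Op 2: a = realloc(a, 12) -> a = 0; heap: [0-11 ALLOC][12-44 FREE]
Op 3: a = realloc(a, 11) -> a = 0; heap: [0-10 ALLOC][11-44 FREE]
Op 4: b = malloc(2) -> b = 11; heap: [0-10 ALLOC][11-12 ALLOC][13-44 FREE]
Op 5: c = malloc(14) -> c = 13; heap: [0-10 ALLOC][11-12 ALLOC][13-26 ALLOC][27-44 FREE]
Op 6: d = malloc(12) -> d = 27; heap: [0-10 ALLOC][11-12 ALLOC][13-26 ALLOC][27-38 ALLOC][39-44 FREE]
Op 7: e = malloc(12) -> e = NULL; heap: [0-10 ALLOC][11-12 ALLOC][13-26 ALLOC][27-38 ALLOC][39-44 FREE]
Op 8: free(c) -> (freed c); heap: [0-10 ALLOC][11-12 ALLOC][13-26 FREE][27-38 ALLOC][39-44 FREE]
Op 9: f = malloc(13) -> f = 13; heap: [0-10 ALLOC][11-12 ALLOC][13-25 ALLOC][26-26 FREE][27-38 ALLOC][39-44 FREE]
Op 10: free(a) -> (freed a); heap: [0-10 FREE][11-12 ALLOC][13-25 ALLOC][26-26 FREE][27-38 ALLOC][39-44 FREE]
Free blocks: [11 1 6] total_free=18 largest=11 -> 100*(18-11)/18 = 700/18 ≈ 38.889 -> rounds to 39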